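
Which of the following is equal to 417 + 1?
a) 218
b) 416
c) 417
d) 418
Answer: d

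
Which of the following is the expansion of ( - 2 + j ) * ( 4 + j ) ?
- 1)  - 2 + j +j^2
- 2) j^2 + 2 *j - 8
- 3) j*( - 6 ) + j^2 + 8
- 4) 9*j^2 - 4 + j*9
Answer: 2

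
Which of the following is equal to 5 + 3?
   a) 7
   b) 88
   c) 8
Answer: c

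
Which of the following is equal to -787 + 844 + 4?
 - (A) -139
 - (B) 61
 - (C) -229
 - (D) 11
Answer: B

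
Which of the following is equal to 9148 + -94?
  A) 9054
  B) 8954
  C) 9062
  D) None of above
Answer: A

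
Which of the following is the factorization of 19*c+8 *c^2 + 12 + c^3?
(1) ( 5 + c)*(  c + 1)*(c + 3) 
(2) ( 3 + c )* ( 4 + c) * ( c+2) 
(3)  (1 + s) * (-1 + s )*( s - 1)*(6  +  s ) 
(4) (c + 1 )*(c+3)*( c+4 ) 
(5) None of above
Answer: 4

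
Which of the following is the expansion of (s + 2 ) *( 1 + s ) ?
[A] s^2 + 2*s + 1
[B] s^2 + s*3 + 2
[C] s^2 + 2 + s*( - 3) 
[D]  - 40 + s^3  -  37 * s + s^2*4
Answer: B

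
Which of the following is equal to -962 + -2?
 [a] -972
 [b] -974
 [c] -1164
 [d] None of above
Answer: d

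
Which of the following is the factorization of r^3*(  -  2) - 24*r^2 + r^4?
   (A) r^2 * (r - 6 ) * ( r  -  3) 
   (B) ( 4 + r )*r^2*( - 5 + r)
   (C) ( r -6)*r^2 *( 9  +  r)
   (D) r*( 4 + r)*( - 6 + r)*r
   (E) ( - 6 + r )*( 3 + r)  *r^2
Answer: D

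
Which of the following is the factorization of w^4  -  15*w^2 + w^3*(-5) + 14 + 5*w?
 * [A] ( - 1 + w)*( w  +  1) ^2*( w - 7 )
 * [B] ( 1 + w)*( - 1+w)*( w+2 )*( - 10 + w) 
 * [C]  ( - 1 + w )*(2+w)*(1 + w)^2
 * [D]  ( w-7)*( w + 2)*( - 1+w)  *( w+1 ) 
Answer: D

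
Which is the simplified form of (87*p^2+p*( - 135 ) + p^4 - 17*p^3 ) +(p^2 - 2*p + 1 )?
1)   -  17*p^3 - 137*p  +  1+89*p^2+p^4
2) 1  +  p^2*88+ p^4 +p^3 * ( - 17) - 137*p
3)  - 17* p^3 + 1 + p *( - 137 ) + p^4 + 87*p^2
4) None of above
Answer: 2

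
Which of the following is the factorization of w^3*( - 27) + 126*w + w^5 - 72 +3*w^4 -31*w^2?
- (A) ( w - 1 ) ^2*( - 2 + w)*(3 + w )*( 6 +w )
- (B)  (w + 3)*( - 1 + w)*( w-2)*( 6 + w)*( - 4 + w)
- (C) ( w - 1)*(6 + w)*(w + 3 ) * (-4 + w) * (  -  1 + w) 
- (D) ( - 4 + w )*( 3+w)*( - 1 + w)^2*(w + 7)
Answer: C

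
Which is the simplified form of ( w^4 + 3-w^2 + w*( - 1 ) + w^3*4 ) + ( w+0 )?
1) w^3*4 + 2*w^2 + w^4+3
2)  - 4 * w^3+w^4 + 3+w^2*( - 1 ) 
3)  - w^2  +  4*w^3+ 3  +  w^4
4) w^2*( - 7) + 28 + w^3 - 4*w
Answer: 3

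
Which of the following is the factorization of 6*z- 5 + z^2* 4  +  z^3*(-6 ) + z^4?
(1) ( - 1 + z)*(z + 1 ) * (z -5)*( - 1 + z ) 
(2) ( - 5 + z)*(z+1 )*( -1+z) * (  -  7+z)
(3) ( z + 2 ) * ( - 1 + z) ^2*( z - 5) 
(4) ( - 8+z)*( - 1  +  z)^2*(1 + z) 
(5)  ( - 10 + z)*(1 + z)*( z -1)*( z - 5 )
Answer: 1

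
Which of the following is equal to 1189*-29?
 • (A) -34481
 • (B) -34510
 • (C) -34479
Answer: A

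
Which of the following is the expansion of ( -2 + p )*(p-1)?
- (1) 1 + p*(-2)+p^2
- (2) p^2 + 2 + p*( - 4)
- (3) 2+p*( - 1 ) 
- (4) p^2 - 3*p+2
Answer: 4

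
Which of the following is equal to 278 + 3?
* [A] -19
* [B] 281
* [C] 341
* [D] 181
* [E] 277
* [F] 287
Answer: B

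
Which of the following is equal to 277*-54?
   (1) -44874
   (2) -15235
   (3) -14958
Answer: 3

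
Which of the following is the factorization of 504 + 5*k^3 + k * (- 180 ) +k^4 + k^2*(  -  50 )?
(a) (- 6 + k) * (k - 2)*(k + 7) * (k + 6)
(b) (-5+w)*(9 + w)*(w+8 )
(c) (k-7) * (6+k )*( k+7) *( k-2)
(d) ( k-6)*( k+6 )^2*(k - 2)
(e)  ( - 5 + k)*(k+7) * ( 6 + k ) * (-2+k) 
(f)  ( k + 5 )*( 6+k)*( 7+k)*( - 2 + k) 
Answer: a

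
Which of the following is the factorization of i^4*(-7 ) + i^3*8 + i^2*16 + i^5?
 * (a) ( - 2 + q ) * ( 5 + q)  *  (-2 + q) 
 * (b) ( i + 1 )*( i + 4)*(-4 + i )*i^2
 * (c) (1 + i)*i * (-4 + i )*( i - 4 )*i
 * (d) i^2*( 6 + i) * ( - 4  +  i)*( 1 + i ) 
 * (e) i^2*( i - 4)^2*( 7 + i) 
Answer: c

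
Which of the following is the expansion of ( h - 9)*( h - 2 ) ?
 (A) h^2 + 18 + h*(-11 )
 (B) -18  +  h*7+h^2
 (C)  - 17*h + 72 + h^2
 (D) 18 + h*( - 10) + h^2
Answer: A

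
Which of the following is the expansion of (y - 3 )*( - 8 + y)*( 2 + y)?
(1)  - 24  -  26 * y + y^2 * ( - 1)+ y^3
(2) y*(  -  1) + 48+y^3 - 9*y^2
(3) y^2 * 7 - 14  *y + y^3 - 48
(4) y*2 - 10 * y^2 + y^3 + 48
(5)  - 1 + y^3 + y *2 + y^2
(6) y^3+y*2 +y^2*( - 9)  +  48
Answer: 6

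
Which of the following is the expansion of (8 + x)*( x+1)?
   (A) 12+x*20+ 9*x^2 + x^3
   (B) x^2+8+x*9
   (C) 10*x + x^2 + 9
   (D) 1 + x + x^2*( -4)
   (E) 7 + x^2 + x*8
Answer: B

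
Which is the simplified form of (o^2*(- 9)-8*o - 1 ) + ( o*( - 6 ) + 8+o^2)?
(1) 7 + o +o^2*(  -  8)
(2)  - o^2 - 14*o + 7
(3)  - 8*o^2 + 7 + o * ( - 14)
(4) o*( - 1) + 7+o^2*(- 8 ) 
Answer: 3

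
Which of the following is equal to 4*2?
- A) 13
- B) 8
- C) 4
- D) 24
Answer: B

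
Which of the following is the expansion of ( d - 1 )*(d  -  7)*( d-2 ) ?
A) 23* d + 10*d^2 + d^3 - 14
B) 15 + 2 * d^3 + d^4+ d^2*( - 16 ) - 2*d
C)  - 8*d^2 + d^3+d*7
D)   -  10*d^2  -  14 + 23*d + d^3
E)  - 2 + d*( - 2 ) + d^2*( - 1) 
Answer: D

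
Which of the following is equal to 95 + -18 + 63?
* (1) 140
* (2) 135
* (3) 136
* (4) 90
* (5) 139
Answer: 1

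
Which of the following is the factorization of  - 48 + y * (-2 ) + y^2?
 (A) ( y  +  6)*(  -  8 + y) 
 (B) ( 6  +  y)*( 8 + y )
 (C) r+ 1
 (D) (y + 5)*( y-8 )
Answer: A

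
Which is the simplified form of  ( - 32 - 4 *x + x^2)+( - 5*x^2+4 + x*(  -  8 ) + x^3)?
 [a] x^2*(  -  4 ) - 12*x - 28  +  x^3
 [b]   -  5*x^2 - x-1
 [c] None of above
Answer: a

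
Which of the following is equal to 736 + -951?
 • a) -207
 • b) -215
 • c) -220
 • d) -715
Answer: b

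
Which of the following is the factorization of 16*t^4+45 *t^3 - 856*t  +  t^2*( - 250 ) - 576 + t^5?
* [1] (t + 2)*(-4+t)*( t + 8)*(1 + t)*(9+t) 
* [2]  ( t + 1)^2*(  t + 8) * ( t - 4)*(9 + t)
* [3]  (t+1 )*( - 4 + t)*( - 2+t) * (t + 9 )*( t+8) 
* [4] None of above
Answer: 1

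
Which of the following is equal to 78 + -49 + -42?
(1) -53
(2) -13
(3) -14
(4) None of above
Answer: 2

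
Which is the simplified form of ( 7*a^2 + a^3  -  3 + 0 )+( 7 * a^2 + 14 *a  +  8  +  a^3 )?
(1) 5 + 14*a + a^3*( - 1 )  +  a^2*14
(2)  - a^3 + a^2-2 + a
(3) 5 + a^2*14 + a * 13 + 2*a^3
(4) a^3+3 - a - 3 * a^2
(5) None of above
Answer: 5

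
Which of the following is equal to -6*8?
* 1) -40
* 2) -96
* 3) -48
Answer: 3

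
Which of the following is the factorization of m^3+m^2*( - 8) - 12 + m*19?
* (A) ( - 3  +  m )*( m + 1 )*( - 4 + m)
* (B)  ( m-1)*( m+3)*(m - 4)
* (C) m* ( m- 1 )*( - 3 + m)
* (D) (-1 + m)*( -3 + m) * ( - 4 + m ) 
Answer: D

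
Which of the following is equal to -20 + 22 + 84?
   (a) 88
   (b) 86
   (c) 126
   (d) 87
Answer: b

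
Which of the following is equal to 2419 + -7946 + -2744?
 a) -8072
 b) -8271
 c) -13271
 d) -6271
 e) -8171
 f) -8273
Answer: b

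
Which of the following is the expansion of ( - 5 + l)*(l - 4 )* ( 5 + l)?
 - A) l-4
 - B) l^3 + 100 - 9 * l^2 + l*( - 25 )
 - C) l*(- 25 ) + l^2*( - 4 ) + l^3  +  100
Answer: C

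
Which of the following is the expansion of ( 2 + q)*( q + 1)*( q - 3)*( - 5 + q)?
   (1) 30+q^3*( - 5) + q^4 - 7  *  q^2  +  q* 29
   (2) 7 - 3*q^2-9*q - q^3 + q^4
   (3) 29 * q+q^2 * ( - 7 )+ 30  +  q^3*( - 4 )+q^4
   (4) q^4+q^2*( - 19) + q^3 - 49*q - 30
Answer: 1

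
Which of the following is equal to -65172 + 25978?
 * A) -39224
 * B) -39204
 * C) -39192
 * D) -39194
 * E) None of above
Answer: D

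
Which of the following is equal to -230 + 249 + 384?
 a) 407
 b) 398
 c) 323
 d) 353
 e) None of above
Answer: e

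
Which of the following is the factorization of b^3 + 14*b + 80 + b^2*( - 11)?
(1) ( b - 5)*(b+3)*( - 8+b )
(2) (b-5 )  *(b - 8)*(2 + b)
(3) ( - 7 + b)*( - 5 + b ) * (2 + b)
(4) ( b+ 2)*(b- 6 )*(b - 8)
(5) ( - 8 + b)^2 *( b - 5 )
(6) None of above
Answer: 2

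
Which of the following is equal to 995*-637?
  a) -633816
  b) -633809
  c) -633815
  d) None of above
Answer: c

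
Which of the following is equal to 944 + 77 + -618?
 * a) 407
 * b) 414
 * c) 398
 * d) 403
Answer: d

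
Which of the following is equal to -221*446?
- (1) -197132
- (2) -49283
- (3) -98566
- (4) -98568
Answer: 3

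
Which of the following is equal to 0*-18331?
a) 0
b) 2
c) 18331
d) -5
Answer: a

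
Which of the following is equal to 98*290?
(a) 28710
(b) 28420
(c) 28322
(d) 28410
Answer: b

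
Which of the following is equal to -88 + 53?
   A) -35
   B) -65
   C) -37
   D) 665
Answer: A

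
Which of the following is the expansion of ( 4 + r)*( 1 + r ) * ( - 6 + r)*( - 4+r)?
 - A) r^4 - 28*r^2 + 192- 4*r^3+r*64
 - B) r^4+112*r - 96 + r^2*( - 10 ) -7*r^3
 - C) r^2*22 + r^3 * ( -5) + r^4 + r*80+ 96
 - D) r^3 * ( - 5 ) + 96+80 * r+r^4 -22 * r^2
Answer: D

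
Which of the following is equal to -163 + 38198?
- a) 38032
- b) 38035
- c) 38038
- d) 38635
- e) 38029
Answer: b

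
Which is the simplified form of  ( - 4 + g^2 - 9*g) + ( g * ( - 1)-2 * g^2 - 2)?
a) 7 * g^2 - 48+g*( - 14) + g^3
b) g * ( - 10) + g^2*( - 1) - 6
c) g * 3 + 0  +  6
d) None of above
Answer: b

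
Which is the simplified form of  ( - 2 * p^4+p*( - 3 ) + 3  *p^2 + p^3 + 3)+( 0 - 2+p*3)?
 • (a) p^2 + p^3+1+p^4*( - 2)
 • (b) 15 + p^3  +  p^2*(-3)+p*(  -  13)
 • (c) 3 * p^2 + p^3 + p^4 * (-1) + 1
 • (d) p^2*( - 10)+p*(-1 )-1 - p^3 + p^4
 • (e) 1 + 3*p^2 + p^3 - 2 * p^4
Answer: e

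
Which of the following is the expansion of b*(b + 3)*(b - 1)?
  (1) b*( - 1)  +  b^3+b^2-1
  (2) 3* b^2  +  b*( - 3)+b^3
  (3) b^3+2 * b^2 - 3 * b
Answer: 3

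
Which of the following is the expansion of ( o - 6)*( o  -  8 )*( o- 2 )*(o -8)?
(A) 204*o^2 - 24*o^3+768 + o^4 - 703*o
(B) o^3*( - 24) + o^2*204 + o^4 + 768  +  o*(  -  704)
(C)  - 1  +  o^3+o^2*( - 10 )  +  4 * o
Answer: B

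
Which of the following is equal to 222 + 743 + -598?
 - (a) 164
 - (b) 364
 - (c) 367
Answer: c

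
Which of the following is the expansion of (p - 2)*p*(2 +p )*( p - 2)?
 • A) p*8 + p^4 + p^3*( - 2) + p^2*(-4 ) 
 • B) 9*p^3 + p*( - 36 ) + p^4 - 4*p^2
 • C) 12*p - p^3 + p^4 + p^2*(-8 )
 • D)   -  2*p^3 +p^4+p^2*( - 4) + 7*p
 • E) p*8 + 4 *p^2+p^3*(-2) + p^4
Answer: A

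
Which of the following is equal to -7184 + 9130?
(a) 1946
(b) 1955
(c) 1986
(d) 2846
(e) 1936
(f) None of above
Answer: a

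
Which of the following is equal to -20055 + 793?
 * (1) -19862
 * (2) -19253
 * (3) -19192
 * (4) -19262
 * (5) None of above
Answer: 4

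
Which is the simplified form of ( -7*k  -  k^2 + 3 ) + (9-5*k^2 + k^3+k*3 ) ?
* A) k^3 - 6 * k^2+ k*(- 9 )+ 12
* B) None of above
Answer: B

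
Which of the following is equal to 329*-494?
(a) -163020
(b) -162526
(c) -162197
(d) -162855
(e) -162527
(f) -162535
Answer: b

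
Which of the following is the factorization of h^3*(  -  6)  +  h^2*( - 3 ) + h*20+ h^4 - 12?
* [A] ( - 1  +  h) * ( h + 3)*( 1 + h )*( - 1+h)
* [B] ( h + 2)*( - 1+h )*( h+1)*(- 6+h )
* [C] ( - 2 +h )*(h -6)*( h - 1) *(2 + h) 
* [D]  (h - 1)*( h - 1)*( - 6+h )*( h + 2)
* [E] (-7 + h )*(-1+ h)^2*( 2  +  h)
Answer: D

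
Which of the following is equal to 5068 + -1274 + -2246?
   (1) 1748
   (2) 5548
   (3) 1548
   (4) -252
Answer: 3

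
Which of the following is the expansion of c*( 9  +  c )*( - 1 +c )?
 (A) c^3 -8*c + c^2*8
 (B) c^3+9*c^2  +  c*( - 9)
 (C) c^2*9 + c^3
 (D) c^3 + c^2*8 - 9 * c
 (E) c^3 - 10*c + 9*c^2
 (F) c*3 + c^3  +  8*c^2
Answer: D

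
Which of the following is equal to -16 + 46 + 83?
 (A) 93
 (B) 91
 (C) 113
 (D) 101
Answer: C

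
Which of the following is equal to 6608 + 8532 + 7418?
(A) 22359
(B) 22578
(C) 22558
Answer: C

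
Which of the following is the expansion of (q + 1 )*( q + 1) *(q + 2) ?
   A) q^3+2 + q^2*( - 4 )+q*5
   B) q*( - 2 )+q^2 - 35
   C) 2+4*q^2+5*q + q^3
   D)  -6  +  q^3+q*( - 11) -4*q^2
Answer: C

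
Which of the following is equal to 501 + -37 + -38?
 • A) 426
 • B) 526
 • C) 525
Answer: A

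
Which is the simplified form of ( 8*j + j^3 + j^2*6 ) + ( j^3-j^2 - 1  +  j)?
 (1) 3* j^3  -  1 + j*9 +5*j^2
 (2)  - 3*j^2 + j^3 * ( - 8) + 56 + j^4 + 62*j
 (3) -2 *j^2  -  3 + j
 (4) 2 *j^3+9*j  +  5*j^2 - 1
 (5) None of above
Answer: 4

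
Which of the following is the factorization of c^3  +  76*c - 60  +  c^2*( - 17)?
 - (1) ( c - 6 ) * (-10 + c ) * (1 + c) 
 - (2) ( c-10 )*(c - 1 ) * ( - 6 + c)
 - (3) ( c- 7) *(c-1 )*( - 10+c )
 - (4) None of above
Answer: 2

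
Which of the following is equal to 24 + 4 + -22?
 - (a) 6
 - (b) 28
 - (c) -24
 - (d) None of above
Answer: a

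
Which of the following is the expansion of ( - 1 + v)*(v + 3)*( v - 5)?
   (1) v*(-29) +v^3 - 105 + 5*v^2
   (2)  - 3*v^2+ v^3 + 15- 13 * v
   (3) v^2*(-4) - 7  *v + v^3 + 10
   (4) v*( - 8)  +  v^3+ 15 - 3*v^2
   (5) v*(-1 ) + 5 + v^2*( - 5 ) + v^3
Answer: 2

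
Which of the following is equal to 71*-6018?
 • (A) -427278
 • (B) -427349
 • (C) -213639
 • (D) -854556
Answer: A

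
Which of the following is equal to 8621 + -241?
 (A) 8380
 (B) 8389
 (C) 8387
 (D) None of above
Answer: A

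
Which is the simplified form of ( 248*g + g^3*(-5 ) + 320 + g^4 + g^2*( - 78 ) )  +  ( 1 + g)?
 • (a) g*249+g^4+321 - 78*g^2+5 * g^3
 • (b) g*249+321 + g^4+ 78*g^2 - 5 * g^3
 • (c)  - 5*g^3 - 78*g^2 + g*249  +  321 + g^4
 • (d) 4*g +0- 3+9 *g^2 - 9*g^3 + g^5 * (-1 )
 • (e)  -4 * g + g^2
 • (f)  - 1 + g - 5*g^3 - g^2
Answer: c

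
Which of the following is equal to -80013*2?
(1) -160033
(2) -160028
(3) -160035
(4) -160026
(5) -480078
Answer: 4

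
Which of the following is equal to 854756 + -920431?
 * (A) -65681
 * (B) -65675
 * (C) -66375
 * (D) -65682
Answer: B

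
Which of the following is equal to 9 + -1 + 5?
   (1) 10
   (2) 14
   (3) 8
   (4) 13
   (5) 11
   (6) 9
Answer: 4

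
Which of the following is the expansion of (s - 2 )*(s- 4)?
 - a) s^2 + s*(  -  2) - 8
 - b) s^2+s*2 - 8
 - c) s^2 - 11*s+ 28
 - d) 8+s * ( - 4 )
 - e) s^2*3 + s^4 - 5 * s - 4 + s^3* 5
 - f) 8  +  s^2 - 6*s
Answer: f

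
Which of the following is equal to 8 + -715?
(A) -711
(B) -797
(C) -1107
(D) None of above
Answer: D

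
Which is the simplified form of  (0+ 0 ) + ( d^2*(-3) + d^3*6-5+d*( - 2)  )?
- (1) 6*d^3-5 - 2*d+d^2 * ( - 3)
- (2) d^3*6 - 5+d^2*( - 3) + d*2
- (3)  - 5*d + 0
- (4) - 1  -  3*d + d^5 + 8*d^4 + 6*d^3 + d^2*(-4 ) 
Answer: 1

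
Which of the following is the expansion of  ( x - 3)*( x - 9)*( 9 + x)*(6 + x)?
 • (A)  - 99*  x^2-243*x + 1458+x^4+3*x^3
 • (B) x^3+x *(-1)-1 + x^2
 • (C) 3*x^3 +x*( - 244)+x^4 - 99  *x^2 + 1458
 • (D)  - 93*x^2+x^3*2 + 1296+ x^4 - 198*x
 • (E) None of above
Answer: A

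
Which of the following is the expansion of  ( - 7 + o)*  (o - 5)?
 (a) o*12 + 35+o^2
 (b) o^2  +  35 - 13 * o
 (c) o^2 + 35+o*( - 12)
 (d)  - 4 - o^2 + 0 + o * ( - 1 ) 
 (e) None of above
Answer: c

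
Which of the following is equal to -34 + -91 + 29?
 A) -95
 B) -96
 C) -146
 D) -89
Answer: B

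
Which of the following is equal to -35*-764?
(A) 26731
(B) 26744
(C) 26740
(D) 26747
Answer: C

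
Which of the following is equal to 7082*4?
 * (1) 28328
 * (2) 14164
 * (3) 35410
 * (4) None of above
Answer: 1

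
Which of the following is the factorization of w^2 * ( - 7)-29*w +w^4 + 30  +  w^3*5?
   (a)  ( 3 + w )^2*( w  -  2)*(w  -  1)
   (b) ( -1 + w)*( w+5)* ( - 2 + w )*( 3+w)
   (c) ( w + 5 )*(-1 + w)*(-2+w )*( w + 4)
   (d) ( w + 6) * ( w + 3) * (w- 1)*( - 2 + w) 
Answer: b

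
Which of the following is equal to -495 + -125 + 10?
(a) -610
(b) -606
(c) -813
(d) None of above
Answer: a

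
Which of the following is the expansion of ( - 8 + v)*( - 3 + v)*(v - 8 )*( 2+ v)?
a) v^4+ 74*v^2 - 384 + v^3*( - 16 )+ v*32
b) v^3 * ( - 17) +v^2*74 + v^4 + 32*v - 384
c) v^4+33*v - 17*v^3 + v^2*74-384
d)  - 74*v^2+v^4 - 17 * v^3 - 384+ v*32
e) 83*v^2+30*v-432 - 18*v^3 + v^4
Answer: b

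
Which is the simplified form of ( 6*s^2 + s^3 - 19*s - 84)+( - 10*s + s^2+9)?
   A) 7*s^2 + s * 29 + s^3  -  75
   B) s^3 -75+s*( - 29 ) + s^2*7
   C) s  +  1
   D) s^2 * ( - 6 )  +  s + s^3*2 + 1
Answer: B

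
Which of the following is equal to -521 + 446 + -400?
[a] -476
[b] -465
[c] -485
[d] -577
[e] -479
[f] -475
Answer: f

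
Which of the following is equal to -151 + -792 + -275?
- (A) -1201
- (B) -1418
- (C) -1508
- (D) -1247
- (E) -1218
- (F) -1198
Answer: E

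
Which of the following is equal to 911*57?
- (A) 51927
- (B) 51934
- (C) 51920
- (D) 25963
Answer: A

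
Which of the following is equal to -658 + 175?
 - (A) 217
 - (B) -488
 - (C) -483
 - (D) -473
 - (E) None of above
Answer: C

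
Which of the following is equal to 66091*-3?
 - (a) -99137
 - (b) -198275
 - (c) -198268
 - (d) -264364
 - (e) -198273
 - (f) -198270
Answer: e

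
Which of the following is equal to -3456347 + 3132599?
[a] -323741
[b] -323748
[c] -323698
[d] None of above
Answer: b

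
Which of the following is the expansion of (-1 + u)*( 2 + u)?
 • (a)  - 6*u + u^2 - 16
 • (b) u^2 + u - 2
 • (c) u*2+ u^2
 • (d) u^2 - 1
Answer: b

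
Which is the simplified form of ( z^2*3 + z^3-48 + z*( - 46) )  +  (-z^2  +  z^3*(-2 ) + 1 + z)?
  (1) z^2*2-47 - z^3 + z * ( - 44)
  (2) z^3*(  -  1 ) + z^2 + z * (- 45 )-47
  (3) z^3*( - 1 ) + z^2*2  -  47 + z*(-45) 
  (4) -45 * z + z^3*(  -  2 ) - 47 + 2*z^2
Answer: 3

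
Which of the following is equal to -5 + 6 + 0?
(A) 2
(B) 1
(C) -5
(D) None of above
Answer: B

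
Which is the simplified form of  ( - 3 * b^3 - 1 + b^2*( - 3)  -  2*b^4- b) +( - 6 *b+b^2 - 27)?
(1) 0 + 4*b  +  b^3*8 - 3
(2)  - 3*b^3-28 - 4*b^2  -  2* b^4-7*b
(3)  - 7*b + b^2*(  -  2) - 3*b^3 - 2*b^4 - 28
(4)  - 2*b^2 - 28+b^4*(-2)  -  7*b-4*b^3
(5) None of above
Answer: 3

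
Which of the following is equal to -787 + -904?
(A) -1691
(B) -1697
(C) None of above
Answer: A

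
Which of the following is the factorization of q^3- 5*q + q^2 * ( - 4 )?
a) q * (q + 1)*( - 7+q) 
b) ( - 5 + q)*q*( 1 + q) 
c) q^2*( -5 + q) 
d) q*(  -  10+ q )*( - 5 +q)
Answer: b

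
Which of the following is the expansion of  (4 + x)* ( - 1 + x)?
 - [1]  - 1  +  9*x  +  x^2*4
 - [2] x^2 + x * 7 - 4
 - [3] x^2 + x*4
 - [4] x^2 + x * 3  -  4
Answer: 4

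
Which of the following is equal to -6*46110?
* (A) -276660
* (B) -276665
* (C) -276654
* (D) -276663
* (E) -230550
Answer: A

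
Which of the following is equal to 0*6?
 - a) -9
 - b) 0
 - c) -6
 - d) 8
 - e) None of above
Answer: b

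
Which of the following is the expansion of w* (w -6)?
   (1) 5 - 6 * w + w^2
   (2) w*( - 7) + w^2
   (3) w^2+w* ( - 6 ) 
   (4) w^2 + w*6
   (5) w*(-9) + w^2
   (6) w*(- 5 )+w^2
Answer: 3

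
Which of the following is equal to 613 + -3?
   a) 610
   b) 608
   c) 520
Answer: a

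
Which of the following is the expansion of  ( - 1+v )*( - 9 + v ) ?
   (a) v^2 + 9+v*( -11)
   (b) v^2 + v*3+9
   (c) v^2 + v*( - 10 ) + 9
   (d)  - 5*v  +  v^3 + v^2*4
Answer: c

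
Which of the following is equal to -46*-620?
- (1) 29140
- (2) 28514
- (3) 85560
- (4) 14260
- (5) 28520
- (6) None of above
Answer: 5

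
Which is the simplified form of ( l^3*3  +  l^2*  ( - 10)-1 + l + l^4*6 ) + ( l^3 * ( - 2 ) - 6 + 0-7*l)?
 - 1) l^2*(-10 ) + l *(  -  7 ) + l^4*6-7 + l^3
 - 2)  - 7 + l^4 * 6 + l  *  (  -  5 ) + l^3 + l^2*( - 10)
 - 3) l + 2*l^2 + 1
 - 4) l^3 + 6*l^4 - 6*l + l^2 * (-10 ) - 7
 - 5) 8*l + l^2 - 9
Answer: 4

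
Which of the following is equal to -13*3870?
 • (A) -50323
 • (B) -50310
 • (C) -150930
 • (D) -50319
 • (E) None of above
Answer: B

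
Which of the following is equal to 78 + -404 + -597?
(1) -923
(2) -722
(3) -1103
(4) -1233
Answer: 1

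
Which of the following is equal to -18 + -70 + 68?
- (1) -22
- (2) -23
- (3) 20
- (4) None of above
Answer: 4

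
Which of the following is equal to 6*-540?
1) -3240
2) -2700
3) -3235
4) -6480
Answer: 1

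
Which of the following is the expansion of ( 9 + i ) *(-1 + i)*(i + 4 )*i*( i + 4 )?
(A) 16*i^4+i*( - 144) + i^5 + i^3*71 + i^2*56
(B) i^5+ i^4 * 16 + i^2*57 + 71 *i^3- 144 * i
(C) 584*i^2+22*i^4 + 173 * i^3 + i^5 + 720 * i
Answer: A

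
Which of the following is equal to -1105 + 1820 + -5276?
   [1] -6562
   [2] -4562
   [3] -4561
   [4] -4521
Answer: 3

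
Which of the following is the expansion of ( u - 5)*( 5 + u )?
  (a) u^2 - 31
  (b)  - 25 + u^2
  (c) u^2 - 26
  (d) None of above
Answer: b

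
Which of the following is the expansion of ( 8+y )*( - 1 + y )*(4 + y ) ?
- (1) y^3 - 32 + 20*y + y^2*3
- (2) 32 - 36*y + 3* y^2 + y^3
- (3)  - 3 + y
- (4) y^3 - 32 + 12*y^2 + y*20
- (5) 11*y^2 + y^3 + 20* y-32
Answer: 5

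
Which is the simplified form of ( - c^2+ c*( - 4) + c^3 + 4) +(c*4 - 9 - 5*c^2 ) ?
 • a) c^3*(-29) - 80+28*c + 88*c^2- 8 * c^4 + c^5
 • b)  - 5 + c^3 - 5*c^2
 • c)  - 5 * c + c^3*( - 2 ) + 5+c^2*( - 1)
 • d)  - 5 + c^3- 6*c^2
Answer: d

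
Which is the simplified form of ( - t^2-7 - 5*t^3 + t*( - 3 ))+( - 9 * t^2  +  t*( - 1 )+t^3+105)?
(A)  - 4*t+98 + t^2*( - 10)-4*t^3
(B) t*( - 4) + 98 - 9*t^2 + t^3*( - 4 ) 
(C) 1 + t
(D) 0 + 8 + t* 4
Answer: A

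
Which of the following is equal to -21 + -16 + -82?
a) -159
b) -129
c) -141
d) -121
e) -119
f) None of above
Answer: e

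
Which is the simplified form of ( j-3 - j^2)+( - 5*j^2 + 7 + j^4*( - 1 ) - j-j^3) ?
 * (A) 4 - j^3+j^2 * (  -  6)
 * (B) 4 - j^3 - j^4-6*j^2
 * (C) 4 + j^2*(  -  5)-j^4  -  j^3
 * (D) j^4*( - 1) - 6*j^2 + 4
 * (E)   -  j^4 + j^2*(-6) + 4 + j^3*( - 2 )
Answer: B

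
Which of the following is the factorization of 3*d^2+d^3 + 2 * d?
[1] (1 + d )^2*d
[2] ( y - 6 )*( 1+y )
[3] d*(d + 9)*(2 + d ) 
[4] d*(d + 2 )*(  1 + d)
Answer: 4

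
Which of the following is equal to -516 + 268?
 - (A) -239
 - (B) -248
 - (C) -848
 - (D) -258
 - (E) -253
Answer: B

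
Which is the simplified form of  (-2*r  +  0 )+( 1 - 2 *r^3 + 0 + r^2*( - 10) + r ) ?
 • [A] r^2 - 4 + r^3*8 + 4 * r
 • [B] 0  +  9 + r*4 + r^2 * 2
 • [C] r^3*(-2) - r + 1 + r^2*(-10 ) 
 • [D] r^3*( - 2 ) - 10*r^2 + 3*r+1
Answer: C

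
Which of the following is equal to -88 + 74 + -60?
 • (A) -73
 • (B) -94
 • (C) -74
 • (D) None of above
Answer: C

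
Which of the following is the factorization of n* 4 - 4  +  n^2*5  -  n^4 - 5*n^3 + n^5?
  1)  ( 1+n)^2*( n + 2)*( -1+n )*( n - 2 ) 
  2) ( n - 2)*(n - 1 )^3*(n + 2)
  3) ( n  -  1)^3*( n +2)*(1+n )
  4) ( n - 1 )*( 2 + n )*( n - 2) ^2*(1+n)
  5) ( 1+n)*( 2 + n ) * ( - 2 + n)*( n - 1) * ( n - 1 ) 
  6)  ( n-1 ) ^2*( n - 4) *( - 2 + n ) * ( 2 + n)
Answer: 5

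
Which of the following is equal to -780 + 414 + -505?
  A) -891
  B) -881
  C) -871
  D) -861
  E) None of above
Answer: C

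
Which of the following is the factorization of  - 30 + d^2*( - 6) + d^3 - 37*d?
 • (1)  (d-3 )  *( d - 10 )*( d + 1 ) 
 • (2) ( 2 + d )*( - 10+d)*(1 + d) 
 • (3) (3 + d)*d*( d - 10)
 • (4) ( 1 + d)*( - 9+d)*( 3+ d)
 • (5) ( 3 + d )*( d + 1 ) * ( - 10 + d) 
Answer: 5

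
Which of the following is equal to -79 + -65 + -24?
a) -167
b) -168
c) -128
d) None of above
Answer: b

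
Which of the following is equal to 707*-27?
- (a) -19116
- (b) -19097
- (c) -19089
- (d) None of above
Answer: c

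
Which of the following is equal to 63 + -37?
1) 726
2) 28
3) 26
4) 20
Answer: 3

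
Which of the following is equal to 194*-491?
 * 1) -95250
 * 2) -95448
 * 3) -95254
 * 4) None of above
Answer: 3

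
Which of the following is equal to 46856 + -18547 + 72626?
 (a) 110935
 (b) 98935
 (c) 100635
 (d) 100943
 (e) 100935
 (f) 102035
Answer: e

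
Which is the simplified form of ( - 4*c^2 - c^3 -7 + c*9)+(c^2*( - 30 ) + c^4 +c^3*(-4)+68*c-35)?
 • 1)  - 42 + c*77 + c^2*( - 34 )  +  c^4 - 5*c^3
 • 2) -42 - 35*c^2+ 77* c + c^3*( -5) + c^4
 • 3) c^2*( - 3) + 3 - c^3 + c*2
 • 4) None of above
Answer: 1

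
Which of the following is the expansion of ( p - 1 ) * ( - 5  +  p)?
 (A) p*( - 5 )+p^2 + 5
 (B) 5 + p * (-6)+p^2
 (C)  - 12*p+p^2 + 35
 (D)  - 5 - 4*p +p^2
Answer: B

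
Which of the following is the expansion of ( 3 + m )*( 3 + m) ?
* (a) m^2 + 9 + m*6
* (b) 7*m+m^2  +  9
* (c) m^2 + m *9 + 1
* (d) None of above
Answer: a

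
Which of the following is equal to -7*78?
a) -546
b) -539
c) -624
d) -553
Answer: a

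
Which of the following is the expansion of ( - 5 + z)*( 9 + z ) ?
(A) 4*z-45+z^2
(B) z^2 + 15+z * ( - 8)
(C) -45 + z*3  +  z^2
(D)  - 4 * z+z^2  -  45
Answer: A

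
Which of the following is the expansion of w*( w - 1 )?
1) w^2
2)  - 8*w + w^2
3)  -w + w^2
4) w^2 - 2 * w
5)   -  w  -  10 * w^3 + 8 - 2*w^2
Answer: 3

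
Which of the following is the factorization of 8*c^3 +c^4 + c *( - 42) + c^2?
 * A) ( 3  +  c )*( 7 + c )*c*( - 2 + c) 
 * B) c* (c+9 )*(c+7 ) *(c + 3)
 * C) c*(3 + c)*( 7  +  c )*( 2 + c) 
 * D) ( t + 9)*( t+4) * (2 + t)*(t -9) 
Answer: A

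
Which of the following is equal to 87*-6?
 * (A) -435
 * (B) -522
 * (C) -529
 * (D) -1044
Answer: B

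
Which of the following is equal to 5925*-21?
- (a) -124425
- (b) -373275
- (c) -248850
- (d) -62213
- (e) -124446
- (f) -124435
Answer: a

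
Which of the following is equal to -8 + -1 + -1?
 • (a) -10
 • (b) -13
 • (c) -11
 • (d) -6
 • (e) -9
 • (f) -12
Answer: a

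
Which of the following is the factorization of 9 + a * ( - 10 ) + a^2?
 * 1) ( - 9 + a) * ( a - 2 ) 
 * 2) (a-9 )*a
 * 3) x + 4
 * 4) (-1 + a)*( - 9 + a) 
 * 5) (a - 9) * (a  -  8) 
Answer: 4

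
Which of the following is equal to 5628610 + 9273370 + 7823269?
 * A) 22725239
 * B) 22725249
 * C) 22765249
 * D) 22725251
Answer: B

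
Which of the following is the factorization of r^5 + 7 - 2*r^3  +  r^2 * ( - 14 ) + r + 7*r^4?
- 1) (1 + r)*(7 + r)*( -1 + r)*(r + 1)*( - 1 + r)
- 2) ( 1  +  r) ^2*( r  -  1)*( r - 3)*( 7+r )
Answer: 1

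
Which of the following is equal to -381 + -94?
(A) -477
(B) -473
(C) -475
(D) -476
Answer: C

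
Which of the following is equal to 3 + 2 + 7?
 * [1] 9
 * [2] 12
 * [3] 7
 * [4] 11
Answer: 2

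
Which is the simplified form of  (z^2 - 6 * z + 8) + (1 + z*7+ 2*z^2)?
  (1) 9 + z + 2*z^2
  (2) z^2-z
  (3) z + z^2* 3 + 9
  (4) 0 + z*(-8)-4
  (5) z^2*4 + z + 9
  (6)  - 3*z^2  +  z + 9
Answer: 3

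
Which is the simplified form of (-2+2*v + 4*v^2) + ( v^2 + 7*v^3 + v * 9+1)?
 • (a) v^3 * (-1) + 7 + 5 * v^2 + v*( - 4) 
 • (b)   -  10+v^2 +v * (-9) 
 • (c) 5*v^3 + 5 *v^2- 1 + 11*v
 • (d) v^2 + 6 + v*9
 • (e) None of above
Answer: e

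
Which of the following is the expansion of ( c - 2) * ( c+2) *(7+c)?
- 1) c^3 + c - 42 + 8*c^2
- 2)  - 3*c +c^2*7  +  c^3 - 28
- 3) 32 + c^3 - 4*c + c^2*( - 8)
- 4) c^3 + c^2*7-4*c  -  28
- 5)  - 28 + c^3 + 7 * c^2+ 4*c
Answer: 4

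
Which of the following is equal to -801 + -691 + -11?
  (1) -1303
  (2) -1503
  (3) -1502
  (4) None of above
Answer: 2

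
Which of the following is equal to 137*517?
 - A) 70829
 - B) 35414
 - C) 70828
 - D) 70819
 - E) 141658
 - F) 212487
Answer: A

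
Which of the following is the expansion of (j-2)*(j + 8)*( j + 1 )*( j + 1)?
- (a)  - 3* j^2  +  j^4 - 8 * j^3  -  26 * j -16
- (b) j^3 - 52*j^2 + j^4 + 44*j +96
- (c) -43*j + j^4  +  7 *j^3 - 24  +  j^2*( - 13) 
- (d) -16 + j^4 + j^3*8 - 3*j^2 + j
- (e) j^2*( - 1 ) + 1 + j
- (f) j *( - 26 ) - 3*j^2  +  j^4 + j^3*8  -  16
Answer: f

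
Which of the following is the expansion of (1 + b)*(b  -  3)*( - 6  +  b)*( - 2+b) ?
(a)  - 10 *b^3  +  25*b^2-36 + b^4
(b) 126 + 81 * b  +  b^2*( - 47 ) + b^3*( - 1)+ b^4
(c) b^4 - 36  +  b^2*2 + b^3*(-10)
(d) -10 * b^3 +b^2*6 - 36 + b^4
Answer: a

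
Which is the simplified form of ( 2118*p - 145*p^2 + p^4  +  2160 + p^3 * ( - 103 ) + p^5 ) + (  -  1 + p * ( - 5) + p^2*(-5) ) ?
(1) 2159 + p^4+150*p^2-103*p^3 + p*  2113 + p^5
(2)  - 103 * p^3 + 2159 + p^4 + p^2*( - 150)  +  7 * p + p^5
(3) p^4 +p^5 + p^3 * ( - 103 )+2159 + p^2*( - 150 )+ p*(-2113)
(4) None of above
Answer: 4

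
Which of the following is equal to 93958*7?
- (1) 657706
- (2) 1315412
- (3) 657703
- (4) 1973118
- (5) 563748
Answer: 1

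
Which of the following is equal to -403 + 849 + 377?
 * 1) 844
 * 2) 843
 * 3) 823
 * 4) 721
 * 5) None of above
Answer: 3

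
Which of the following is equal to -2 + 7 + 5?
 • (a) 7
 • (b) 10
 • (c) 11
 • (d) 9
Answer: b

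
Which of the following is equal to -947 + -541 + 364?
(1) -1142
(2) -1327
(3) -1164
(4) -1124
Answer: 4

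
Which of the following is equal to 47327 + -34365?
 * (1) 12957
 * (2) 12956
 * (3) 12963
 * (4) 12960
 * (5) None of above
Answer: 5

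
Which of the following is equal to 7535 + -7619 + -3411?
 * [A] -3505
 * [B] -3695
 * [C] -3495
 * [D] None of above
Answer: C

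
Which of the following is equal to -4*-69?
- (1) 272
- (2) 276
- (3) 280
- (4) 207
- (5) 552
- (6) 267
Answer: 2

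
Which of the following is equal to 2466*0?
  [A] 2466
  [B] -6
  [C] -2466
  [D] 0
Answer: D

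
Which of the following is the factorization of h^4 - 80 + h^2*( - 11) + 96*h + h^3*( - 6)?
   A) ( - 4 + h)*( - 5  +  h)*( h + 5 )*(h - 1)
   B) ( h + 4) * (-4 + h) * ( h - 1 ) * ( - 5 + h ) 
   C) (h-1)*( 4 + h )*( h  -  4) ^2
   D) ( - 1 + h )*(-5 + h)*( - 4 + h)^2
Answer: B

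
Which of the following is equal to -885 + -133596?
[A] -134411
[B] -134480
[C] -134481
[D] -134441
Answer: C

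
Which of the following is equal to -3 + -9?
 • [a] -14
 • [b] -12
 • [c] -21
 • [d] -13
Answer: b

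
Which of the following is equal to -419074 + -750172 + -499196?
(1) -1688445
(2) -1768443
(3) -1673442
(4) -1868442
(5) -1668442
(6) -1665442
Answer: 5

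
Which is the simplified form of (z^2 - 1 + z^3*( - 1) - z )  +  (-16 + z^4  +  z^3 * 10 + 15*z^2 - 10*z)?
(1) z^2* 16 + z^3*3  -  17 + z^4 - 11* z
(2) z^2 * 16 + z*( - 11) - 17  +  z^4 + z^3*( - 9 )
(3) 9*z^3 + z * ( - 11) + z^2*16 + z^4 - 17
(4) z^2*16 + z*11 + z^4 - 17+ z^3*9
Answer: 3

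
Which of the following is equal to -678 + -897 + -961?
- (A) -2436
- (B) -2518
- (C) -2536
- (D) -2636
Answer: C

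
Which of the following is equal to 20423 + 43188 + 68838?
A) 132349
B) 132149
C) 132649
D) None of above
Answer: D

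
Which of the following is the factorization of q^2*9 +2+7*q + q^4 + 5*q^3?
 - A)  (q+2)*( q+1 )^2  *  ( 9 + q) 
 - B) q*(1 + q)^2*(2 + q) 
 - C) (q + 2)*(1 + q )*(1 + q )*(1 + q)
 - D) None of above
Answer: C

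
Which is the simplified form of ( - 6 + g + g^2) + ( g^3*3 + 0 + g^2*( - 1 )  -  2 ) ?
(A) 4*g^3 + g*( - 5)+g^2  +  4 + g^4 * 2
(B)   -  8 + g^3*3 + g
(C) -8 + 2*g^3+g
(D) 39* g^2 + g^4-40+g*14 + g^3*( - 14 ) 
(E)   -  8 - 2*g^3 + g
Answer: B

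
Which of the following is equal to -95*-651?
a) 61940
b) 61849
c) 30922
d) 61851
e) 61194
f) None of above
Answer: f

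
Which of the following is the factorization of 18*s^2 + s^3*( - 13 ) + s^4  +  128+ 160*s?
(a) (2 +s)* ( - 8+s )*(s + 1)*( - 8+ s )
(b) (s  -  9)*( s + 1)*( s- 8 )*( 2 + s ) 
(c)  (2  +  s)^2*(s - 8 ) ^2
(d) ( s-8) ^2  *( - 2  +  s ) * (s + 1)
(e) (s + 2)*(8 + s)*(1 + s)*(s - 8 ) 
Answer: a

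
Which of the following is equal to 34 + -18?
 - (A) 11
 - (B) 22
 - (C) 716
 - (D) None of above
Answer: D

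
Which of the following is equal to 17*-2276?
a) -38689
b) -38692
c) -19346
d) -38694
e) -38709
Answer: b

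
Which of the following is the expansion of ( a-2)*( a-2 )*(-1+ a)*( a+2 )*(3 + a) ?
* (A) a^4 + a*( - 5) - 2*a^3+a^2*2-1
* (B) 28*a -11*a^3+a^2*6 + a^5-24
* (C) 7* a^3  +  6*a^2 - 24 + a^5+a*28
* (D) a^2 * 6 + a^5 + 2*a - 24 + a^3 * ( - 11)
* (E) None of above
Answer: B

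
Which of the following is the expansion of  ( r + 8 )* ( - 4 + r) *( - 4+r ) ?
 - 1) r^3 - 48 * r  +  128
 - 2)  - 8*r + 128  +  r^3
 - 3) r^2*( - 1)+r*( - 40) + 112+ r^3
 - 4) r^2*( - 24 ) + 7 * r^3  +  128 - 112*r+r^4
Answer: 1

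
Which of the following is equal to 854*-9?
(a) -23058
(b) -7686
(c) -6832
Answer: b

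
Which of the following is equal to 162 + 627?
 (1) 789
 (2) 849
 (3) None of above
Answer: 1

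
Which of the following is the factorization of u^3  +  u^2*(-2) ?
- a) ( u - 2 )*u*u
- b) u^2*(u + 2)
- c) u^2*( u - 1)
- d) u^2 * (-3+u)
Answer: a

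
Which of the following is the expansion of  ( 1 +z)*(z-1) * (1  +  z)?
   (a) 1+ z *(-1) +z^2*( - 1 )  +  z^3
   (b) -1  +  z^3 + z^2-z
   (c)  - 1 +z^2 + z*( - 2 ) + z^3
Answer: b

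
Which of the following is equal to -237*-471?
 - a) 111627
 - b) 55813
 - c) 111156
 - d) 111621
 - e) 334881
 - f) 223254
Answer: a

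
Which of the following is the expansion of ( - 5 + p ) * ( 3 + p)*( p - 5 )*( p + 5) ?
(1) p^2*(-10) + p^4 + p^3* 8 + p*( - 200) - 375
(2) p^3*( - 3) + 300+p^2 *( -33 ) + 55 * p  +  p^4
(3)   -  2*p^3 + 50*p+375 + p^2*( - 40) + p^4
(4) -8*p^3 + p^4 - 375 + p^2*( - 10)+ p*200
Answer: 3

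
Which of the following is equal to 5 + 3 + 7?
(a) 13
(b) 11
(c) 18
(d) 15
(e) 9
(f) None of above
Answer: d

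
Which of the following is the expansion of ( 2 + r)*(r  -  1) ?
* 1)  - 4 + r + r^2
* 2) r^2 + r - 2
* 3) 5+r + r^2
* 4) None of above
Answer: 2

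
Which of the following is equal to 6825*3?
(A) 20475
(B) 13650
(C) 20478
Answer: A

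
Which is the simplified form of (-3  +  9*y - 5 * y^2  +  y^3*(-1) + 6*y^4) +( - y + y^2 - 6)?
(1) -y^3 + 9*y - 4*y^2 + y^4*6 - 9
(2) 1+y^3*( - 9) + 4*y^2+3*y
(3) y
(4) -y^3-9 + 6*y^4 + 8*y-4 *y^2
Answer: 4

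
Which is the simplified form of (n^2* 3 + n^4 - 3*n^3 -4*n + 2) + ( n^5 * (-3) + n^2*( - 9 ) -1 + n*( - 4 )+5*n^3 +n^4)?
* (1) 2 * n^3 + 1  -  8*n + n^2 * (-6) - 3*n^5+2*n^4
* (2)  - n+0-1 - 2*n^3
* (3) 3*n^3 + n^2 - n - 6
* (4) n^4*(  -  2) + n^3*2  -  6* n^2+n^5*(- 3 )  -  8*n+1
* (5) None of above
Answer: 1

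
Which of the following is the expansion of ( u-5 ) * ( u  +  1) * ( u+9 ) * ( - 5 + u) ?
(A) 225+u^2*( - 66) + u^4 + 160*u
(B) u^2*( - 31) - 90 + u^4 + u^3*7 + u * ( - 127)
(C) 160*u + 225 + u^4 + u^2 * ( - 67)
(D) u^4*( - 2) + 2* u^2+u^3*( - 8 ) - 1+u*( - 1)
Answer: A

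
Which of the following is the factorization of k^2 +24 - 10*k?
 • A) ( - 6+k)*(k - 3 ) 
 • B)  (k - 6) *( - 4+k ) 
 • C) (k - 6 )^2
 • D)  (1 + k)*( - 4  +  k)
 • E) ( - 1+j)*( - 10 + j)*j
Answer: B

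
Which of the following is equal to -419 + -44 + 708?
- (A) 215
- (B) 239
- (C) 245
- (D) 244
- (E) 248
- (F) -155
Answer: C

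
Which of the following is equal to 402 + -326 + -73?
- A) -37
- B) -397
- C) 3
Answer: C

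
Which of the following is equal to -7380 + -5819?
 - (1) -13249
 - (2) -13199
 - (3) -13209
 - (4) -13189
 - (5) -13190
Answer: 2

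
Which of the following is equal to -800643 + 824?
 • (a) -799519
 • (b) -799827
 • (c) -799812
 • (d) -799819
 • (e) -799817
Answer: d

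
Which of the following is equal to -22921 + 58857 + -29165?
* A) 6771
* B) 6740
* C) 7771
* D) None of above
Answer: A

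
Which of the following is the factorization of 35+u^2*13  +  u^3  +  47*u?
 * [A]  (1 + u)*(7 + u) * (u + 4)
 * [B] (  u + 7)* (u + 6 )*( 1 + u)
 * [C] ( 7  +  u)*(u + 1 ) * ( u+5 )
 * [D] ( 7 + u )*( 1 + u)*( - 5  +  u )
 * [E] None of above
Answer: C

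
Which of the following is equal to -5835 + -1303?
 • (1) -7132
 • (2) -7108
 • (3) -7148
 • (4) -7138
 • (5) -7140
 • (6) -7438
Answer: 4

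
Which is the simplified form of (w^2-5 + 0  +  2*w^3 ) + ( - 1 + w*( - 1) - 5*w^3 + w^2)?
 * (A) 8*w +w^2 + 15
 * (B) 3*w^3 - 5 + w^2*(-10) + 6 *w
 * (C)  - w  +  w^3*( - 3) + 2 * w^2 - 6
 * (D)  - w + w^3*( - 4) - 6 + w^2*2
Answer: C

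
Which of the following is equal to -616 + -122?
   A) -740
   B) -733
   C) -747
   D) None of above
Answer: D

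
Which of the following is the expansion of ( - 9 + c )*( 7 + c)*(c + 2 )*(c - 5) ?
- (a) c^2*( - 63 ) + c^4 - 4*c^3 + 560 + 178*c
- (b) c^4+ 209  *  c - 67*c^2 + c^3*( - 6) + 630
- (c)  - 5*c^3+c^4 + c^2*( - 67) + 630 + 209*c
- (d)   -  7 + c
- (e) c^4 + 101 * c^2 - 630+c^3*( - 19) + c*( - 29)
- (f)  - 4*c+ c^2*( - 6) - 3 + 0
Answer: c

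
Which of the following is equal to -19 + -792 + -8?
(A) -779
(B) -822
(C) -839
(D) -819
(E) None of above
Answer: D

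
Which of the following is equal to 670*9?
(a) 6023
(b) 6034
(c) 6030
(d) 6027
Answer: c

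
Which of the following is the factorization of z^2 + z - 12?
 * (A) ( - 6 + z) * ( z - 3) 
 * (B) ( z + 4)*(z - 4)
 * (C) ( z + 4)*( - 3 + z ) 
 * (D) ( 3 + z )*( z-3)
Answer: C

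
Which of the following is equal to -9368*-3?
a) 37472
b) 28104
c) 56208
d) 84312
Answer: b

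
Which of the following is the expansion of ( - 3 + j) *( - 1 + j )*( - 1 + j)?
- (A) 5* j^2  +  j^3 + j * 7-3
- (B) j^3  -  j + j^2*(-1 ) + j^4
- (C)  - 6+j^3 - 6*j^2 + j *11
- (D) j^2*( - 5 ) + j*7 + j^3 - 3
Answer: D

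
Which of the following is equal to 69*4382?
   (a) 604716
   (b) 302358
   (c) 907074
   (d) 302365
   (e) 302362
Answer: b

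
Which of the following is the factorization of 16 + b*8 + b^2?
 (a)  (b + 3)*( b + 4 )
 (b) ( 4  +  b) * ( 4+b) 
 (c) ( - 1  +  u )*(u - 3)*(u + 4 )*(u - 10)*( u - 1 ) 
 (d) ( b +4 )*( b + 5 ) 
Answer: b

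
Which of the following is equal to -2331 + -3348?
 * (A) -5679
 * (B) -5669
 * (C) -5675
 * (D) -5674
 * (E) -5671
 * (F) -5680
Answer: A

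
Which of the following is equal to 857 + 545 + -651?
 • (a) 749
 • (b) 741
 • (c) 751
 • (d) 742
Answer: c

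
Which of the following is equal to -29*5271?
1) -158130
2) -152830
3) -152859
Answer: 3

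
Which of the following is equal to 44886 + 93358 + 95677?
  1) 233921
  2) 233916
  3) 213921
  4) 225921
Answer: 1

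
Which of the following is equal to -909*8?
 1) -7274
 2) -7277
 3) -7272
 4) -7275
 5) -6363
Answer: 3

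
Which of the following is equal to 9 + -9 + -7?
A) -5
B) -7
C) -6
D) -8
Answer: B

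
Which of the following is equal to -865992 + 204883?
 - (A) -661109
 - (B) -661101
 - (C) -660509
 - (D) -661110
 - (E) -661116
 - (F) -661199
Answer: A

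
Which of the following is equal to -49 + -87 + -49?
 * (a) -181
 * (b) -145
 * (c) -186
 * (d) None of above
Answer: d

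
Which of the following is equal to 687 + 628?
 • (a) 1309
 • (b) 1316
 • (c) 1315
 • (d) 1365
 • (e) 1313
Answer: c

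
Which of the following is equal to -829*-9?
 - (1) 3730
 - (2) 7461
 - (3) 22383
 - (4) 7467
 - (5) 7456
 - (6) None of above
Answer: 2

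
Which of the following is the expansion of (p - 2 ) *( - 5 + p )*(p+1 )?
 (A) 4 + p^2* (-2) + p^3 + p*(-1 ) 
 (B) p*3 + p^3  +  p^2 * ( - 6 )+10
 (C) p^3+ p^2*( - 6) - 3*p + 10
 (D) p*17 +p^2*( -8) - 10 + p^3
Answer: B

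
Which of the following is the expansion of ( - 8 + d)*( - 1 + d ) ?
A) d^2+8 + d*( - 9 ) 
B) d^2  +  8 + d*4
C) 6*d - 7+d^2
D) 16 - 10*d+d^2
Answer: A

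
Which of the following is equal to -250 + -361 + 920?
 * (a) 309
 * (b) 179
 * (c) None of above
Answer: a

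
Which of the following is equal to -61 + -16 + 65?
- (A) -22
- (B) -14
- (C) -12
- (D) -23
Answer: C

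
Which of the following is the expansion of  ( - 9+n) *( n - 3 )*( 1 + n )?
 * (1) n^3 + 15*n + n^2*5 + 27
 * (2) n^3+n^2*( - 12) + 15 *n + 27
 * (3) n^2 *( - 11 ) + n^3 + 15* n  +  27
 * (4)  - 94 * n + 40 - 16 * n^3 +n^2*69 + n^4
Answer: 3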